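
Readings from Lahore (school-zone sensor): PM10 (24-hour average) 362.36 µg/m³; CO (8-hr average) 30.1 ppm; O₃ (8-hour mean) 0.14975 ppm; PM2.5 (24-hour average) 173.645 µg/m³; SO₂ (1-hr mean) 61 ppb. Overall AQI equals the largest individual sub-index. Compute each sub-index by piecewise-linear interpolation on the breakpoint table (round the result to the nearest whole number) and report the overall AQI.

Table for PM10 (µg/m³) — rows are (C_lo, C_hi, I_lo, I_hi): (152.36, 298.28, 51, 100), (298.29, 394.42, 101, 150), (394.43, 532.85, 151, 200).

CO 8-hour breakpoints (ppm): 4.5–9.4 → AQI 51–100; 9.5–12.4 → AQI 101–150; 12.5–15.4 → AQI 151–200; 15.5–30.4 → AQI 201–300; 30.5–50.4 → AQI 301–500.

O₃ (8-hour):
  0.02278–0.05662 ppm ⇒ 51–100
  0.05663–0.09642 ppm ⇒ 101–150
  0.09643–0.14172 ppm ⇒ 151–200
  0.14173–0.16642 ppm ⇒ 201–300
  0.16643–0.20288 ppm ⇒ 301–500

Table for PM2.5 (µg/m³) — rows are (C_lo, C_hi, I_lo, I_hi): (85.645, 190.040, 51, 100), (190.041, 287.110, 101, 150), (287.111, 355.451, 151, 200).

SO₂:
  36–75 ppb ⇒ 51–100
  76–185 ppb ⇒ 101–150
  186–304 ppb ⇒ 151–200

298

PM10: 362.36 lies in 298.29–394.42, so I_lo=101, I_hi=150, C_lo=298.29, C_hi=394.42.
(150−101)/(394.42−298.29) × (362.36−298.29) + 101 = 49/96.13 × 64.07 + 101 ≈ 133.66 → 134.
CO 30.1: bracket 15.5–30.4 → index 201–300; slope 99/14.9, offset 14.6.
AQI = 201 + 99/14.9·14.6 ≈ 298.01 ⇒ 298.
O₃: 0.14975 ∈ [0.14173, 0.16642] ↔ index [201, 300].
201 + (0.14975−0.14173)·(300−201)/(0.16642−0.14173) = 201 + 0.00802·99/0.02469 ≈ 233.16, so AQI = 233.
PM2.5: 173.645 ∈ [85.645, 190.040] ↔ index [51, 100].
51 + (173.645−85.645)·(100−51)/(190.040−85.645) = 51 + 88.000·49/104.395 ≈ 92.30, so AQI = 92.
SO₂: 61 ∈ [36, 75] ↔ index [51, 100].
51 + (61−36)·(100−51)/(75−36) = 51 + 25·49/39 ≈ 82.41, so AQI = 82.
Sub-indices: PM10→134, CO→298, O₃→233, PM2.5→92, SO₂→82. Overall AQI = max = 298; dominant pollutant is CO.
AQI 298: Very Unhealthy.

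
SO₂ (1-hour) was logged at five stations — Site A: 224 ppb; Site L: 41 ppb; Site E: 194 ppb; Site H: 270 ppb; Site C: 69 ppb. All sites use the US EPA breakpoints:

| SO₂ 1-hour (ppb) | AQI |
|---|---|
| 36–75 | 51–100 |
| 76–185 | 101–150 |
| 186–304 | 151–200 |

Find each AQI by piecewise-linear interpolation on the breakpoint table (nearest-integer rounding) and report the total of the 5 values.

Site A: 224 lies in 186–304, so I_lo=151, I_hi=200, C_lo=186, C_hi=304.
(200−151)/(304−186) × (224−186) + 151 = 49/118 × 38 + 151 ≈ 166.78 → 167.
Site L: 41 lies in 36–75, so I_lo=51, I_hi=100, C_lo=36, C_hi=75.
(100−51)/(75−36) × (41−36) + 51 = 49/39 × 5 + 51 ≈ 57.28 → 57.
Site E: 194 lies in 186–304, so I_lo=151, I_hi=200, C_lo=186, C_hi=304.
(200−151)/(304−186) × (194−186) + 151 = 49/118 × 8 + 151 ≈ 154.32 → 154.
Site H: 270 lies in 186–304, so I_lo=151, I_hi=200, C_lo=186, C_hi=304.
(200−151)/(304−186) × (270−186) + 151 = 49/118 × 84 + 151 ≈ 185.88 → 186.
Site C: 69 ∈ [36, 75] ↔ index [51, 100].
51 + (69−36)·(100−51)/(75−36) = 51 + 33·49/39 ≈ 92.46, so AQI = 92.
AQIs: Site A=167, Site L=57, Site E=154, Site H=186, Site C=92. Sum = 167 + 57 + 154 + 186 + 92 = 656.

656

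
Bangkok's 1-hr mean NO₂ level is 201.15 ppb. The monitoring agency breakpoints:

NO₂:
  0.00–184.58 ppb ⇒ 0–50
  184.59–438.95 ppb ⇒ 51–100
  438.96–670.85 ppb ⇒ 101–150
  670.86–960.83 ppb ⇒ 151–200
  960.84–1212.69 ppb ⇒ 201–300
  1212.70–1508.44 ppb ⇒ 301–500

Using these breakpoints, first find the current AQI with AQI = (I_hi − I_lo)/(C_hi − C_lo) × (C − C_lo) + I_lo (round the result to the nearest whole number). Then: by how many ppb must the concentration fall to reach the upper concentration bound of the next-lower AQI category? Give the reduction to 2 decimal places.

NO₂ 201.15: bracket 184.59–438.95 → index 51–100; slope 49/254.36, offset 16.56.
AQI = 51 + 49/254.36·16.56 ≈ 54.19 ⇒ 54.
Current AQI 54 is in the Moderate range (51–100). The next-lower category tops out at AQI 50, whose upper concentration bound is 184.58 ppb.
Reduction needed = 201.15 − 184.58 = 16.57 ppb.

16.57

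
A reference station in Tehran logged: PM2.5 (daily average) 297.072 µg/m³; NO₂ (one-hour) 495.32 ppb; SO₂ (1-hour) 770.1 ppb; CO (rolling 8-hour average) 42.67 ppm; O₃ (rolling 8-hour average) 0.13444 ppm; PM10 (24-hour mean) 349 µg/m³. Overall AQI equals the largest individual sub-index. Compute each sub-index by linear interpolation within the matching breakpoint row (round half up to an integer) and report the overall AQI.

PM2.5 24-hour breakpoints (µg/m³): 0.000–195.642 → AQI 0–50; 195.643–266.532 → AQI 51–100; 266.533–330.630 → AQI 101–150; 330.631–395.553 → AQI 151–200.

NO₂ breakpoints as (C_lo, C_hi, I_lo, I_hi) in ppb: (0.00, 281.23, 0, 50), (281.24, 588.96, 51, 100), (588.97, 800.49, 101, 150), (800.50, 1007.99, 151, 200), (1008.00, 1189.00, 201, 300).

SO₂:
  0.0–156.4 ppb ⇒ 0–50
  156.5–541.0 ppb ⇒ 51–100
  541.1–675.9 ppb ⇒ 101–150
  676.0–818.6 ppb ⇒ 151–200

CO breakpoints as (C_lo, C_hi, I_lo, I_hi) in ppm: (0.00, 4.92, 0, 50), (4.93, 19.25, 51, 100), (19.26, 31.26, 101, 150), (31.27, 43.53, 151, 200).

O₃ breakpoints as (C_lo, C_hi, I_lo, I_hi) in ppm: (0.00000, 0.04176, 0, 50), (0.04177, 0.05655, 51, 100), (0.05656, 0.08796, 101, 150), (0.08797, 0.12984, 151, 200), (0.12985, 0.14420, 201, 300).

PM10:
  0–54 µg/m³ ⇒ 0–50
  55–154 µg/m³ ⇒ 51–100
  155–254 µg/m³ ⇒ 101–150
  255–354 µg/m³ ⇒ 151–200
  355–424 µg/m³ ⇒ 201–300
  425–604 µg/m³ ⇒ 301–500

233

PM2.5 297.072: bracket 266.533–330.630 → index 101–150; slope 49/64.097, offset 30.539.
AQI = 101 + 49/64.097·30.539 ≈ 124.35 ⇒ 124.
NO₂: 495.32 ∈ [281.24, 588.96] ↔ index [51, 100].
51 + (495.32−281.24)·(100−51)/(588.96−281.24) = 51 + 214.08·49/307.72 ≈ 85.09, so AQI = 85.
SO₂ 770.1: bracket 676.0–818.6 → index 151–200; slope 49/142.6, offset 94.1.
AQI = 151 + 49/142.6·94.1 ≈ 183.33 ⇒ 183.
CO: row 31.27–43.53 (AQI 151–200). (200−151)·(42.67−31.27)/(43.53−31.27) + 151 = 49·11.40/12.26 + 151 ≈ 196.56 → 197.
O₃ 0.13444: bracket 0.12985–0.14420 → index 201–300; slope 99/0.01435, offset 0.00459.
AQI = 201 + 99/0.01435·0.00459 ≈ 232.67 ⇒ 233.
PM10: 349 lies in 255–354, so I_lo=151, I_hi=200, C_lo=255, C_hi=354.
(200−151)/(354−255) × (349−255) + 151 = 49/99 × 94 + 151 ≈ 197.53 → 198.
Sub-indices: PM2.5→124, NO₂→85, SO₂→183, CO→197, O₃→233, PM10→198. Overall AQI = max = 233; dominant pollutant is O₃.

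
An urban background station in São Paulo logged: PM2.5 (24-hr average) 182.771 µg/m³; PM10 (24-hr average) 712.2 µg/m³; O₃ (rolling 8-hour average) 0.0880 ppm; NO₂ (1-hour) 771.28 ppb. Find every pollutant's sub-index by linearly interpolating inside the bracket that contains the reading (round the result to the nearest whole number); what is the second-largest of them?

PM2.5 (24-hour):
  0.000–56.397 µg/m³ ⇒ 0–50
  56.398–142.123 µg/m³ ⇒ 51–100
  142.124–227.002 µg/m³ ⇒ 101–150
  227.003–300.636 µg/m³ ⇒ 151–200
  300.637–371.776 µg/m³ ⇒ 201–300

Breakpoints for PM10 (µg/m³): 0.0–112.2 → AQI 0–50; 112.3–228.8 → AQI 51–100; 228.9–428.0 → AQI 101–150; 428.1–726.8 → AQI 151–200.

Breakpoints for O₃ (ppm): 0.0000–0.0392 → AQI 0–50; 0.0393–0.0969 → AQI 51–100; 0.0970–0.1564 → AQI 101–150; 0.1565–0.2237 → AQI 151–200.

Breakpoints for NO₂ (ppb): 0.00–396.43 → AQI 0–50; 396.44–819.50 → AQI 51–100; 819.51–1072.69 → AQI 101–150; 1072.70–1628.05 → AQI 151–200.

124

PM2.5: 182.771 lies in 142.124–227.002, so I_lo=101, I_hi=150, C_lo=142.124, C_hi=227.002.
(150−101)/(227.002−142.124) × (182.771−142.124) + 101 = 49/84.878 × 40.647 + 101 ≈ 124.47 → 124.
PM10: 712.2 lies in 428.1–726.8, so I_lo=151, I_hi=200, C_lo=428.1, C_hi=726.8.
(200−151)/(726.8−428.1) × (712.2−428.1) + 151 = 49/298.7 × 284.1 + 151 ≈ 197.60 → 198.
O₃ 0.0880: bracket 0.0393–0.0969 → index 51–100; slope 49/0.0576, offset 0.0487.
AQI = 51 + 49/0.0576·0.0487 ≈ 92.43 ⇒ 92.
NO₂: row 396.44–819.50 (AQI 51–100). (100−51)·(771.28−396.44)/(819.50−396.44) + 51 = 49·374.84/423.06 + 51 ≈ 94.42 → 94.
Sub-indices: PM2.5→124, PM10→198, O₃→92, NO₂→94. Ranked high→low: 198, 124, 94, 92. Second-highest sub-index = 124.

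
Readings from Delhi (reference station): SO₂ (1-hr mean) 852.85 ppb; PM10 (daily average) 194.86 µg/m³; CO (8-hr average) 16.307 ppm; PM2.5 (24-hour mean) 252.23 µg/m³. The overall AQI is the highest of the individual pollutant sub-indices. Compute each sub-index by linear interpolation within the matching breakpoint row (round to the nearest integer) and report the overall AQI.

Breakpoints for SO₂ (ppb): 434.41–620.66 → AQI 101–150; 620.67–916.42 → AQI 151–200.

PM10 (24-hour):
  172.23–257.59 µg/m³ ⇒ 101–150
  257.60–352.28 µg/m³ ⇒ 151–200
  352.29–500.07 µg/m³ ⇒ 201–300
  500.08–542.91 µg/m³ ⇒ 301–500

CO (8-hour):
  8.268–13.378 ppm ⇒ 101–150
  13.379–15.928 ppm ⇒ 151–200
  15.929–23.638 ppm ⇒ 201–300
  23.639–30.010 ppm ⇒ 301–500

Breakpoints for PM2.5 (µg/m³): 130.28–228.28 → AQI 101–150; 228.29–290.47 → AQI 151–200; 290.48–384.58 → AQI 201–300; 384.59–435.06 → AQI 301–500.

SO₂: 852.85 lies in 620.67–916.42, so I_lo=151, I_hi=200, C_lo=620.67, C_hi=916.42.
(200−151)/(916.42−620.67) × (852.85−620.67) + 151 = 49/295.75 × 232.18 + 151 ≈ 189.47 → 189.
PM10: row 172.23–257.59 (AQI 101–150). (150−101)·(194.86−172.23)/(257.59−172.23) + 101 = 49·22.63/85.36 + 101 ≈ 113.99 → 114.
CO 16.307: bracket 15.929–23.638 → index 201–300; slope 99/7.709, offset 0.378.
AQI = 201 + 99/7.709·0.378 ≈ 205.85 ⇒ 206.
PM2.5: 252.23 ∈ [228.29, 290.47] ↔ index [151, 200].
151 + (252.23−228.29)·(200−151)/(290.47−228.29) = 151 + 23.94·49/62.18 ≈ 169.87, so AQI = 170.
Sub-indices: SO₂→189, PM10→114, CO→206, PM2.5→170. Overall AQI = max = 206; dominant pollutant is CO.

206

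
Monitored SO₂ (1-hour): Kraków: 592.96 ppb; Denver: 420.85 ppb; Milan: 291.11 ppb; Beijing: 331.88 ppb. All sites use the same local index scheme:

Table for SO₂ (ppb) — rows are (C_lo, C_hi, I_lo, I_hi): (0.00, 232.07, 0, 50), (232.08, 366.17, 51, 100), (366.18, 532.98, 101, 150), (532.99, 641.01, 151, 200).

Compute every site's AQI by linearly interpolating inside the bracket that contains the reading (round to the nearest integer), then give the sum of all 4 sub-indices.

Kraków: row 532.99–641.01 (AQI 151–200). (200−151)·(592.96−532.99)/(641.01−532.99) + 151 = 49·59.97/108.02 + 151 ≈ 178.20 → 178.
Denver: 420.85 lies in 366.18–532.98, so I_lo=101, I_hi=150, C_lo=366.18, C_hi=532.98.
(150−101)/(532.98−366.18) × (420.85−366.18) + 101 = 49/166.80 × 54.67 + 101 ≈ 117.06 → 117.
Milan: 291.11 lies in 232.08–366.17, so I_lo=51, I_hi=100, C_lo=232.08, C_hi=366.17.
(100−51)/(366.17−232.08) × (291.11−232.08) + 51 = 49/134.09 × 59.03 + 51 ≈ 72.57 → 73.
Beijing 331.88: bracket 232.08–366.17 → index 51–100; slope 49/134.09, offset 99.80.
AQI = 51 + 49/134.09·99.80 ≈ 87.47 ⇒ 87.
AQIs: Kraków=178, Denver=117, Milan=73, Beijing=87. Sum = 178 + 117 + 73 + 87 = 455.

455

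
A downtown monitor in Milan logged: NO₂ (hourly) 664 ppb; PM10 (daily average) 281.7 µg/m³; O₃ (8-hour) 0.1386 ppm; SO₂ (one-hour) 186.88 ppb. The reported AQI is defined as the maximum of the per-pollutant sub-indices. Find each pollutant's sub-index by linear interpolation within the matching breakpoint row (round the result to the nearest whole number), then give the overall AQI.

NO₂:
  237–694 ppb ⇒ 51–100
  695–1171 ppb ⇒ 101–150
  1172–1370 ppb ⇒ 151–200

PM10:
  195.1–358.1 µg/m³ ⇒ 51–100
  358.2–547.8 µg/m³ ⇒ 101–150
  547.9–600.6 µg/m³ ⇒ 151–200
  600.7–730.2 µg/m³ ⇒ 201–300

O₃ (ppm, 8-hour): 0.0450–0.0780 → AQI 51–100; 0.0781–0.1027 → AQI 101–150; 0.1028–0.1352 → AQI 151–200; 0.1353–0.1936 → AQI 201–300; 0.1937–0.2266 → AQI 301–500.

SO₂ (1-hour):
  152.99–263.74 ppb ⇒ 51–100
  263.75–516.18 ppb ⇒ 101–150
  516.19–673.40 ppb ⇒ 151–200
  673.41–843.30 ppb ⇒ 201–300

NO₂: 664 ∈ [237, 694] ↔ index [51, 100].
51 + (664−237)·(100−51)/(694−237) = 51 + 427·49/457 ≈ 96.78, so AQI = 97.
PM10 281.7: bracket 195.1–358.1 → index 51–100; slope 49/163.0, offset 86.6.
AQI = 51 + 49/163.0·86.6 ≈ 77.03 ⇒ 77.
O₃: 0.1386 lies in 0.1353–0.1936, so I_lo=201, I_hi=300, C_lo=0.1353, C_hi=0.1936.
(300−201)/(0.1936−0.1353) × (0.1386−0.1353) + 201 = 99/0.0583 × 0.0033 + 201 ≈ 206.60 → 207.
SO₂: 186.88 ∈ [152.99, 263.74] ↔ index [51, 100].
51 + (186.88−152.99)·(100−51)/(263.74−152.99) = 51 + 33.89·49/110.75 ≈ 65.99, so AQI = 66.
Sub-indices: NO₂→97, PM10→77, O₃→207, SO₂→66. Overall AQI = max = 207; dominant pollutant is O₃.

207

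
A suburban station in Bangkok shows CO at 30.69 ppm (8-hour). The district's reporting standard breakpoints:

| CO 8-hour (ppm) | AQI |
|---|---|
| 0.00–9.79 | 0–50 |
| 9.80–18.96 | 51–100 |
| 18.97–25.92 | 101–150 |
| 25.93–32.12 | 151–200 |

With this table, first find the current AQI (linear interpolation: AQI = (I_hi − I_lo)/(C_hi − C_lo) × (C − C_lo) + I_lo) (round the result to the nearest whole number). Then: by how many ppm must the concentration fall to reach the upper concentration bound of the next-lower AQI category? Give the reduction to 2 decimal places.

4.77

CO: row 25.93–32.12 (AQI 151–200). (200−151)·(30.69−25.93)/(32.12−25.93) + 151 = 49·4.76/6.19 + 151 ≈ 188.68 → 189.
Current AQI 189 is in the Unhealthy range (151–200). The next-lower category tops out at AQI 150, whose upper concentration bound is 25.92 ppm.
Reduction needed = 30.69 − 25.92 = 4.77 ppm.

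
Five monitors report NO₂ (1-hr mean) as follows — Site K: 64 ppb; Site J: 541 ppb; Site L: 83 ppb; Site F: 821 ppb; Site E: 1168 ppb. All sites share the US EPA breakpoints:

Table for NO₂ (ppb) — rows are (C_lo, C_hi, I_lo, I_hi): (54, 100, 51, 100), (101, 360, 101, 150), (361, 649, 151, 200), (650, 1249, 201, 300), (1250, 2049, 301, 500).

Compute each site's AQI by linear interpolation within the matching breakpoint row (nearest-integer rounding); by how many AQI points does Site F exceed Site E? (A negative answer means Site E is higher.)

Site K: 64 ∈ [54, 100] ↔ index [51, 100].
51 + (64−54)·(100−51)/(100−54) = 51 + 10·49/46 ≈ 61.65, so AQI = 62.
Site J: row 361–649 (AQI 151–200). (200−151)·(541−361)/(649−361) + 151 = 49·180/288 + 151 ≈ 181.63 → 182.
Site L: row 54–100 (AQI 51–100). (100−51)·(83−54)/(100−54) + 51 = 49·29/46 + 51 ≈ 81.89 → 82.
Site F 821: bracket 650–1249 → index 201–300; slope 99/599, offset 171.
AQI = 201 + 99/599·171 ≈ 229.26 ⇒ 229.
Site E 1168: bracket 650–1249 → index 201–300; slope 99/599, offset 518.
AQI = 201 + 99/599·518 ≈ 286.61 ⇒ 287.
AQIs: Site K=62, Site J=182, Site L=82, Site F=229, Site E=287. Site F (229) − Site E (287) = -58.

-58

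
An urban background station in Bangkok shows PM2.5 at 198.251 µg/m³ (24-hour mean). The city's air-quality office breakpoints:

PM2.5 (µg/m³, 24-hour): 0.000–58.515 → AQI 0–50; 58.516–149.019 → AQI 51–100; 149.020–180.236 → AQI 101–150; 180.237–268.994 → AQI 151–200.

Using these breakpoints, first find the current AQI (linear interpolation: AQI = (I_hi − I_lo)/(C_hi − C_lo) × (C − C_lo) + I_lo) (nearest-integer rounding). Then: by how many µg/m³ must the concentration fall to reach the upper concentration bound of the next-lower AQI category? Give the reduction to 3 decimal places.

PM2.5: 198.251 lies in 180.237–268.994, so I_lo=151, I_hi=200, C_lo=180.237, C_hi=268.994.
(200−151)/(268.994−180.237) × (198.251−180.237) + 151 = 49/88.757 × 18.014 + 151 ≈ 160.94 → 161.
Current AQI 161 is in the Unhealthy range (151–200). The next-lower category tops out at AQI 150, whose upper concentration bound is 180.236 µg/m³.
Reduction needed = 198.251 − 180.236 = 18.015 µg/m³.

18.015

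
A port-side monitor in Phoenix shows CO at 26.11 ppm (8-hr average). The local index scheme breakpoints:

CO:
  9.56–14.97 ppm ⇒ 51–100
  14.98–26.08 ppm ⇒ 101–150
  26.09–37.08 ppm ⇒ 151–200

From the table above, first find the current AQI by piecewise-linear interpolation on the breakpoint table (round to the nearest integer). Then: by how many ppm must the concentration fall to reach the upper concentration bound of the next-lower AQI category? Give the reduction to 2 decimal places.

0.03

CO: row 26.09–37.08 (AQI 151–200). (200−151)·(26.11−26.09)/(37.08−26.09) + 151 = 49·0.02/10.99 + 151 ≈ 151.09 → 151.
Current AQI 151 is in the Unhealthy range (151–200). The next-lower category tops out at AQI 150, whose upper concentration bound is 26.08 ppm.
Reduction needed = 26.11 − 26.08 = 0.03 ppm.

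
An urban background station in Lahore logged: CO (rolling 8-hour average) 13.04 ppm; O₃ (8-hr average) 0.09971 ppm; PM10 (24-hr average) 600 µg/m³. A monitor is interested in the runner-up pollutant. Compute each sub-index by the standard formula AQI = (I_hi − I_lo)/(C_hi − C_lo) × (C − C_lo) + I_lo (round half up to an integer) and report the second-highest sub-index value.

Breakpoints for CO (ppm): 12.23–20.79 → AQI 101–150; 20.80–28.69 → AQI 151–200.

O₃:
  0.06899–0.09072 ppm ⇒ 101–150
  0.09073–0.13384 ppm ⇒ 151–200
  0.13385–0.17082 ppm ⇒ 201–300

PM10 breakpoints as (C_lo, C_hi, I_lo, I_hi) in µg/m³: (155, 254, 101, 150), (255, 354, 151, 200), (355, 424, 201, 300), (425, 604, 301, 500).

161

CO: 13.04 ∈ [12.23, 20.79] ↔ index [101, 150].
101 + (13.04−12.23)·(150−101)/(20.79−12.23) = 101 + 0.81·49/8.56 ≈ 105.64, so AQI = 106.
O₃: row 0.09073–0.13384 (AQI 151–200). (200−151)·(0.09971−0.09073)/(0.13384−0.09073) + 151 = 49·0.00898/0.04311 + 151 ≈ 161.21 → 161.
PM10: 600 ∈ [425, 604] ↔ index [301, 500].
301 + (600−425)·(500−301)/(604−425) = 301 + 175·199/179 ≈ 495.55, so AQI = 496.
Sub-indices: CO→106, O₃→161, PM10→496. Ranked high→low: 496, 161, 106. Second-highest sub-index = 161.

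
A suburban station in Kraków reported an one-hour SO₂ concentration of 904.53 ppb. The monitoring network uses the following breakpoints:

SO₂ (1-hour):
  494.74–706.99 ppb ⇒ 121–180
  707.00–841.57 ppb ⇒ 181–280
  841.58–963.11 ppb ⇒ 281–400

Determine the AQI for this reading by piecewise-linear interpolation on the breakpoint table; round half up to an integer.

SO₂: 904.53 ∈ [841.58, 963.11] ↔ index [281, 400].
281 + (904.53−841.58)·(400−281)/(963.11−841.58) = 281 + 62.95·119/121.53 ≈ 342.64, so AQI = 343.

343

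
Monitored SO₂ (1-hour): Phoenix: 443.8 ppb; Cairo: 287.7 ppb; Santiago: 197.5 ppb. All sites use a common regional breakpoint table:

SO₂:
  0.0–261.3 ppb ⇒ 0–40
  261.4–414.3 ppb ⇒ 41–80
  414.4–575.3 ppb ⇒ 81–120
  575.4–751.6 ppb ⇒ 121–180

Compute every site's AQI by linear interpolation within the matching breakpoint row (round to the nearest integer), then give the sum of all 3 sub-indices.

Phoenix: 443.8 lies in 414.4–575.3, so I_lo=81, I_hi=120, C_lo=414.4, C_hi=575.3.
(120−81)/(575.3−414.4) × (443.8−414.4) + 81 = 39/160.9 × 29.4 + 81 ≈ 88.13 → 88.
Cairo: row 261.4–414.3 (AQI 41–80). (80−41)·(287.7−261.4)/(414.3−261.4) + 41 = 39·26.3/152.9 + 41 ≈ 47.71 → 48.
Santiago 197.5: bracket 0.0–261.3 → index 0–40; slope 40/261.3, offset 197.5.
AQI = 0 + 40/261.3·197.5 ≈ 30.23 ⇒ 30.
AQIs: Phoenix=88, Cairo=48, Santiago=30. Sum = 88 + 48 + 30 = 166.

166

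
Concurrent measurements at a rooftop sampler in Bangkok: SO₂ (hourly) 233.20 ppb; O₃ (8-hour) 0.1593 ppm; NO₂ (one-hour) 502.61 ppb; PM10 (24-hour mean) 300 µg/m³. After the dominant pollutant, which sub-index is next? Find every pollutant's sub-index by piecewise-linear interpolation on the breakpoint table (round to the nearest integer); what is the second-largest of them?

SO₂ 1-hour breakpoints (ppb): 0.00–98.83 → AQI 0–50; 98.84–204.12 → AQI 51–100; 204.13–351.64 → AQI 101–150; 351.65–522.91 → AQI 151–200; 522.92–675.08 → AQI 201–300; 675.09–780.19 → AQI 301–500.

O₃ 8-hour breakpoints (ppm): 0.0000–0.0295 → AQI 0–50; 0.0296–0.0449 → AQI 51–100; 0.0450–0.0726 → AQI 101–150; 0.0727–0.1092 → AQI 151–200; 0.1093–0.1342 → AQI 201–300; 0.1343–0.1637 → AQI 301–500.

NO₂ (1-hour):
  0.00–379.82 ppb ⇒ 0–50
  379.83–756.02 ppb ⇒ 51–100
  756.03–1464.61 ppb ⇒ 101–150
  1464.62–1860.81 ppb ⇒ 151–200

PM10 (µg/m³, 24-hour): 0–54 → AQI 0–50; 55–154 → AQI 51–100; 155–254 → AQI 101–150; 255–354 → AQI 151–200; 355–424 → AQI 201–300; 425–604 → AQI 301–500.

SO₂: 233.20 ∈ [204.13, 351.64] ↔ index [101, 150].
101 + (233.20−204.13)·(150−101)/(351.64−204.13) = 101 + 29.07·49/147.51 ≈ 110.66, so AQI = 111.
O₃: 0.1593 lies in 0.1343–0.1637, so I_lo=301, I_hi=500, C_lo=0.1343, C_hi=0.1637.
(500−301)/(0.1637−0.1343) × (0.1593−0.1343) + 301 = 199/0.0294 × 0.0250 + 301 ≈ 470.22 → 470.
NO₂: 502.61 ∈ [379.83, 756.02] ↔ index [51, 100].
51 + (502.61−379.83)·(100−51)/(756.02−379.83) = 51 + 122.78·49/376.19 ≈ 66.99, so AQI = 67.
PM10: row 255–354 (AQI 151–200). (200−151)·(300−255)/(354−255) + 151 = 49·45/99 + 151 ≈ 173.27 → 173.
Sub-indices: SO₂→111, O₃→470, NO₂→67, PM10→173. Ranked high→low: 470, 173, 111, 67. Second-highest sub-index = 173.

173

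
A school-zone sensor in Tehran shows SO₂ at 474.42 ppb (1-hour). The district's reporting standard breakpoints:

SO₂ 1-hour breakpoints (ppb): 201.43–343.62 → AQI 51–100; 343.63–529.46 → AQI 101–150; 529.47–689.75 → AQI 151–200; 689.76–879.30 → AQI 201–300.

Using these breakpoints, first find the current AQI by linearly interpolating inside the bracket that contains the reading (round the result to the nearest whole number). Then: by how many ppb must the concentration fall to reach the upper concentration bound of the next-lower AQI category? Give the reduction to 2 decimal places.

SO₂: row 343.63–529.46 (AQI 101–150). (150−101)·(474.42−343.63)/(529.46−343.63) + 101 = 49·130.79/185.83 + 101 ≈ 135.49 → 135.
Current AQI 135 is in the Unhealthy for Sensitive Groups range (101–150). The next-lower category tops out at AQI 100, whose upper concentration bound is 343.62 ppb.
Reduction needed = 474.42 − 343.62 = 130.80 ppb.

130.80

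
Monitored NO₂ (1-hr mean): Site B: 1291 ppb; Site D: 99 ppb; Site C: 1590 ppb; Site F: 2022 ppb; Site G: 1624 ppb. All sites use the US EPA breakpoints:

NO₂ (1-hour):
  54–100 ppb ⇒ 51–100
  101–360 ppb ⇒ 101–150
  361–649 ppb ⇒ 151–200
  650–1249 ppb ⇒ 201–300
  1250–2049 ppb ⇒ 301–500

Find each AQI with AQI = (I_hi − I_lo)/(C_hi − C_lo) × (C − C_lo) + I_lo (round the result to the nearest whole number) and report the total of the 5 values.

1683

Site B: 1291 lies in 1250–2049, so I_lo=301, I_hi=500, C_lo=1250, C_hi=2049.
(500−301)/(2049−1250) × (1291−1250) + 301 = 199/799 × 41 + 301 ≈ 311.21 → 311.
Site D: 99 ∈ [54, 100] ↔ index [51, 100].
51 + (99−54)·(100−51)/(100−54) = 51 + 45·49/46 ≈ 98.93, so AQI = 99.
Site C 1590: bracket 1250–2049 → index 301–500; slope 199/799, offset 340.
AQI = 301 + 199/799·340 ≈ 385.68 ⇒ 386.
Site F 2022: bracket 1250–2049 → index 301–500; slope 199/799, offset 772.
AQI = 301 + 199/799·772 ≈ 493.28 ⇒ 493.
Site G: 1624 lies in 1250–2049, so I_lo=301, I_hi=500, C_lo=1250, C_hi=2049.
(500−301)/(2049−1250) × (1624−1250) + 301 = 199/799 × 374 + 301 ≈ 394.15 → 394.
AQIs: Site B=311, Site D=99, Site C=386, Site F=493, Site G=394. Sum = 311 + 99 + 386 + 493 + 394 = 1683.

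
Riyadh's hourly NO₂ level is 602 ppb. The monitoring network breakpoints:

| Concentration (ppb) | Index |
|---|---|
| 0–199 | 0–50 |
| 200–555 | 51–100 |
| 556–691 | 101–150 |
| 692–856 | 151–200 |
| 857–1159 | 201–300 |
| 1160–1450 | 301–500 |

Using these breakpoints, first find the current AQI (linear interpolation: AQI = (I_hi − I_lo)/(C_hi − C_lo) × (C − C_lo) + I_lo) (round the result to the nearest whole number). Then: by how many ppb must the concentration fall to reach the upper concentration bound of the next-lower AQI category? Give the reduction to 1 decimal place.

47.0

NO₂: 602 lies in 556–691, so I_lo=101, I_hi=150, C_lo=556, C_hi=691.
(150−101)/(691−556) × (602−556) + 101 = 49/135 × 46 + 101 ≈ 117.70 → 118.
Current AQI 118 is in the Unhealthy for Sensitive Groups range (101–150). The next-lower category tops out at AQI 100, whose upper concentration bound is 555 ppb.
Reduction needed = 602 − 555 = 47.0 ppb.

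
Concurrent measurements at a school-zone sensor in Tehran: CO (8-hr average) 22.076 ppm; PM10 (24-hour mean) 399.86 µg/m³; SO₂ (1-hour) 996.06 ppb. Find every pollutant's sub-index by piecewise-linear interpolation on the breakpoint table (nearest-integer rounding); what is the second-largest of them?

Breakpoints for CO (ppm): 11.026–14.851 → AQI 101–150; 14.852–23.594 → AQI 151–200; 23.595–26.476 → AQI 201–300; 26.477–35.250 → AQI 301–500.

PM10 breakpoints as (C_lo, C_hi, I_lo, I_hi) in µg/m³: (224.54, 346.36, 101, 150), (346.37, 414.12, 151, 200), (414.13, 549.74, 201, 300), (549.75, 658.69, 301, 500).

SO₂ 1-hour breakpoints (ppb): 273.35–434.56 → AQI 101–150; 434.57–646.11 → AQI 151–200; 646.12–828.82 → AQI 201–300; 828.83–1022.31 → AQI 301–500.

191

CO: 22.076 lies in 14.852–23.594, so I_lo=151, I_hi=200, C_lo=14.852, C_hi=23.594.
(200−151)/(23.594−14.852) × (22.076−14.852) + 151 = 49/8.742 × 7.224 + 151 ≈ 191.49 → 191.
PM10 399.86: bracket 346.37–414.12 → index 151–200; slope 49/67.75, offset 53.49.
AQI = 151 + 49/67.75·53.49 ≈ 189.69 ⇒ 190.
SO₂: row 828.83–1022.31 (AQI 301–500). (500−301)·(996.06−828.83)/(1022.31−828.83) + 301 = 199·167.23/193.48 + 301 ≈ 473.00 → 473.
Sub-indices: CO→191, PM10→190, SO₂→473. Ranked high→low: 473, 191, 190. Second-highest sub-index = 191.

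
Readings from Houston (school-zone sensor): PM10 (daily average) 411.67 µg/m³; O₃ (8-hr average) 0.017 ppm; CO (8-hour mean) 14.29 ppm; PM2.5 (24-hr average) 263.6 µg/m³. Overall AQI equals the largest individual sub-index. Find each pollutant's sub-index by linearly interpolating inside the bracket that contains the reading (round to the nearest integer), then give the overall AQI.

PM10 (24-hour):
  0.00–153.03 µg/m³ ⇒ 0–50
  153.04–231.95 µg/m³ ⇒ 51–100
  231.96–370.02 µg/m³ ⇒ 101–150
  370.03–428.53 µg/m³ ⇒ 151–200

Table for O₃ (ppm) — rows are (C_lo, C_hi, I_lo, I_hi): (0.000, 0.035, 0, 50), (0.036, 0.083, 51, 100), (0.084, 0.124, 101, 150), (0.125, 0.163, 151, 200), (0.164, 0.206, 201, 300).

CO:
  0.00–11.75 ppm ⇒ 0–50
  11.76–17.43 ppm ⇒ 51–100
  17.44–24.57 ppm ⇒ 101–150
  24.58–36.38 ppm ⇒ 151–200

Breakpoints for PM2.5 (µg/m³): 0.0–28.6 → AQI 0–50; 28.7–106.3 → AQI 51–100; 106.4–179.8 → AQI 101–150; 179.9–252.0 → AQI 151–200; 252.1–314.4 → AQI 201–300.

219

PM10: 411.67 ∈ [370.03, 428.53] ↔ index [151, 200].
151 + (411.67−370.03)·(200−151)/(428.53−370.03) = 151 + 41.64·49/58.50 ≈ 185.88, so AQI = 186.
O₃ 0.017: bracket 0.000–0.035 → index 0–50; slope 50/0.035, offset 0.017.
AQI = 0 + 50/0.035·0.017 ≈ 24.29 ⇒ 24.
CO 14.29: bracket 11.76–17.43 → index 51–100; slope 49/5.67, offset 2.53.
AQI = 51 + 49/5.67·2.53 ≈ 72.86 ⇒ 73.
PM2.5 263.6: bracket 252.1–314.4 → index 201–300; slope 99/62.3, offset 11.5.
AQI = 201 + 99/62.3·11.5 ≈ 219.27 ⇒ 219.
Sub-indices: PM10→186, O₃→24, CO→73, PM2.5→219. Overall AQI = max = 219; dominant pollutant is PM2.5.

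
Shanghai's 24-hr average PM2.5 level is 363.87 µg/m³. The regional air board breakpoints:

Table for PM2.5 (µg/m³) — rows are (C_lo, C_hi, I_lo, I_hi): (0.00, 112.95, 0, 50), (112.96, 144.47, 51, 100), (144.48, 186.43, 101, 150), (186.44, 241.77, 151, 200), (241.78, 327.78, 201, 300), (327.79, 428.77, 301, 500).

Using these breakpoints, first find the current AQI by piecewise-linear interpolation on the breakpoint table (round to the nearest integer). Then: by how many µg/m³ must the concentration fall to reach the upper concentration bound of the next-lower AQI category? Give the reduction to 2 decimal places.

PM2.5: row 327.79–428.77 (AQI 301–500). (500−301)·(363.87−327.79)/(428.77−327.79) + 301 = 199·36.08/100.98 + 301 ≈ 372.10 → 372.
Current AQI 372 is in the Hazardous range (301–500). The next-lower category tops out at AQI 300, whose upper concentration bound is 327.78 µg/m³.
Reduction needed = 363.87 − 327.78 = 36.09 µg/m³.

36.09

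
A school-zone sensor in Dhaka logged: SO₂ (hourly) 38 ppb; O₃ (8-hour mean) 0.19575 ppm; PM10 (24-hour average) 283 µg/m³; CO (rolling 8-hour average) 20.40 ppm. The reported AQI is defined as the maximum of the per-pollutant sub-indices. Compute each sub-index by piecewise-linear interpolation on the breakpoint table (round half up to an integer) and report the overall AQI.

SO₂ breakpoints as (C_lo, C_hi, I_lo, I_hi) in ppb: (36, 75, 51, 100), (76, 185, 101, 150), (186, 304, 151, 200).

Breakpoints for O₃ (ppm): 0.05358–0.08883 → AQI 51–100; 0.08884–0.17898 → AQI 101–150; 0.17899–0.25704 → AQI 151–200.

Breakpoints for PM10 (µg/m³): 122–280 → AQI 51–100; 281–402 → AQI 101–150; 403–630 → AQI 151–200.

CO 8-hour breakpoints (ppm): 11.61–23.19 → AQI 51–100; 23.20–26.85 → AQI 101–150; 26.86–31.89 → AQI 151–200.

162

SO₂: 38 lies in 36–75, so I_lo=51, I_hi=100, C_lo=36, C_hi=75.
(100−51)/(75−36) × (38−36) + 51 = 49/39 × 2 + 51 ≈ 53.51 → 54.
O₃: 0.19575 ∈ [0.17899, 0.25704] ↔ index [151, 200].
151 + (0.19575−0.17899)·(200−151)/(0.25704−0.17899) = 151 + 0.01676·49/0.07805 ≈ 161.52, so AQI = 162.
PM10: 283 ∈ [281, 402] ↔ index [101, 150].
101 + (283−281)·(150−101)/(402−281) = 101 + 2·49/121 ≈ 101.81, so AQI = 102.
CO: row 11.61–23.19 (AQI 51–100). (100−51)·(20.40−11.61)/(23.19−11.61) + 51 = 49·8.79/11.58 + 51 ≈ 88.19 → 88.
Sub-indices: SO₂→54, O₃→162, PM10→102, CO→88. Overall AQI = max = 162; dominant pollutant is O₃.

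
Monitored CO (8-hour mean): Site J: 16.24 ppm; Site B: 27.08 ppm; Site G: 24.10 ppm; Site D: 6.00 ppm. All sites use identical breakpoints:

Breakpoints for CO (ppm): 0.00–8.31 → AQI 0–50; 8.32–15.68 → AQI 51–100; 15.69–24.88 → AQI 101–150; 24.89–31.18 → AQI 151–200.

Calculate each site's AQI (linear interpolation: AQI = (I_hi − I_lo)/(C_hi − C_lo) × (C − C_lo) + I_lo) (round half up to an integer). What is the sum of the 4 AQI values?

Site J: 16.24 ∈ [15.69, 24.88] ↔ index [101, 150].
101 + (16.24−15.69)·(150−101)/(24.88−15.69) = 101 + 0.55·49/9.19 ≈ 103.93, so AQI = 104.
Site B: 27.08 ∈ [24.89, 31.18] ↔ index [151, 200].
151 + (27.08−24.89)·(200−151)/(31.18−24.89) = 151 + 2.19·49/6.29 ≈ 168.06, so AQI = 168.
Site G: row 15.69–24.88 (AQI 101–150). (150−101)·(24.10−15.69)/(24.88−15.69) + 101 = 49·8.41/9.19 + 101 ≈ 145.84 → 146.
Site D: row 0.00–8.31 (AQI 0–50). (50−0)·(6.00−0.00)/(8.31−0.00) + 0 = 50·6.00/8.31 + 0 ≈ 36.10 → 36.
AQIs: Site J=104, Site B=168, Site G=146, Site D=36. Sum = 104 + 168 + 146 + 36 = 454.

454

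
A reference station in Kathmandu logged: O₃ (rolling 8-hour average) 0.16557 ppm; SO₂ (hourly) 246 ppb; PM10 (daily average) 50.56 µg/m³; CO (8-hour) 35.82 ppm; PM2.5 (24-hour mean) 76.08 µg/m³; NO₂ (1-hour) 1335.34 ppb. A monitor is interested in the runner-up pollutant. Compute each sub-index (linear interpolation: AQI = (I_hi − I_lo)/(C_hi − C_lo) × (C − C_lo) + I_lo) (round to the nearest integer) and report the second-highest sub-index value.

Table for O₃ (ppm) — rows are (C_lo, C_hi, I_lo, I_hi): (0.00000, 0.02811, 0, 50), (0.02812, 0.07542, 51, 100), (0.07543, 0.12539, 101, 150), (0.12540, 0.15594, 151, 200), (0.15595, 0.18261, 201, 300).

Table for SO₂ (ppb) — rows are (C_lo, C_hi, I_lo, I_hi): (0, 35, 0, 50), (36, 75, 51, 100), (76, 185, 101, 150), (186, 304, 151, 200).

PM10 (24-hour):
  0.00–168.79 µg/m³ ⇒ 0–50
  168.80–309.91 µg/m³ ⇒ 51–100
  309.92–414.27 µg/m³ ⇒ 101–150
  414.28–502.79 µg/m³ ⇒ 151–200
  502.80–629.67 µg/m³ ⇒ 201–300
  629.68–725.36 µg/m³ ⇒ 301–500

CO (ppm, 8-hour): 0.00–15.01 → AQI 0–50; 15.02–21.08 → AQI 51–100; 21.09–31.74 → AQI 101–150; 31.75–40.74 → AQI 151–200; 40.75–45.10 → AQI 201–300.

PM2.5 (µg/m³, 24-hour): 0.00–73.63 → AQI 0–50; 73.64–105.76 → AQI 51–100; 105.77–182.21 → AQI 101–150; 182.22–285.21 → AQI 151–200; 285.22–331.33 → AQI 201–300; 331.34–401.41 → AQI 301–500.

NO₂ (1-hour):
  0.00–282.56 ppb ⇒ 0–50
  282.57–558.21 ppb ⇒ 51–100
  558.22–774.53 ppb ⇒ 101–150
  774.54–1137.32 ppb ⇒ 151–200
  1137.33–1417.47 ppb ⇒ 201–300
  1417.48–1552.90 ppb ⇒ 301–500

O₃: 0.16557 lies in 0.15595–0.18261, so I_lo=201, I_hi=300, C_lo=0.15595, C_hi=0.18261.
(300−201)/(0.18261−0.15595) × (0.16557−0.15595) + 201 = 99/0.02666 × 0.00962 + 201 ≈ 236.72 → 237.
SO₂ 246: bracket 186–304 → index 151–200; slope 49/118, offset 60.
AQI = 151 + 49/118·60 ≈ 175.92 ⇒ 176.
PM10: row 0.00–168.79 (AQI 0–50). (50−0)·(50.56−0.00)/(168.79−0.00) + 0 = 50·50.56/168.79 + 0 ≈ 14.98 → 15.
CO 35.82: bracket 31.75–40.74 → index 151–200; slope 49/8.99, offset 4.07.
AQI = 151 + 49/8.99·4.07 ≈ 173.18 ⇒ 173.
PM2.5: row 73.64–105.76 (AQI 51–100). (100−51)·(76.08−73.64)/(105.76−73.64) + 51 = 49·2.44/32.12 + 51 ≈ 54.72 → 55.
NO₂: 1335.34 lies in 1137.33–1417.47, so I_lo=201, I_hi=300, C_lo=1137.33, C_hi=1417.47.
(300−201)/(1417.47−1137.33) × (1335.34−1137.33) + 201 = 99/280.14 × 198.01 + 201 ≈ 270.98 → 271.
Sub-indices: O₃→237, SO₂→176, PM10→15, CO→173, PM2.5→55, NO₂→271. Ranked high→low: 271, 237, 176, 173, 55, 15. Second-highest sub-index = 237.

237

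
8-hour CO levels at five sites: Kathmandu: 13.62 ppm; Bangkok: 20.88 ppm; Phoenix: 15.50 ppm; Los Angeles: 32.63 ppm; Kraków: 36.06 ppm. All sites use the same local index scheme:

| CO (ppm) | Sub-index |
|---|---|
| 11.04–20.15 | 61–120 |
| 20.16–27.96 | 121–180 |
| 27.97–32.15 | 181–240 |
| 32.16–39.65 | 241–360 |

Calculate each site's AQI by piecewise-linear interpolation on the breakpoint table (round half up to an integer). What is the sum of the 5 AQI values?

Kathmandu 13.62: bracket 11.04–20.15 → index 61–120; slope 59/9.11, offset 2.58.
AQI = 61 + 59/9.11·2.58 ≈ 77.71 ⇒ 78.
Bangkok 20.88: bracket 20.16–27.96 → index 121–180; slope 59/7.80, offset 0.72.
AQI = 121 + 59/7.80·0.72 ≈ 126.45 ⇒ 126.
Phoenix: 15.50 ∈ [11.04, 20.15] ↔ index [61, 120].
61 + (15.50−11.04)·(120−61)/(20.15−11.04) = 61 + 4.46·59/9.11 ≈ 89.88, so AQI = 90.
Los Angeles 32.63: bracket 32.16–39.65 → index 241–360; slope 119/7.49, offset 0.47.
AQI = 241 + 119/7.49·0.47 ≈ 248.47 ⇒ 248.
Kraków: 36.06 lies in 32.16–39.65, so I_lo=241, I_hi=360, C_lo=32.16, C_hi=39.65.
(360−241)/(39.65−32.16) × (36.06−32.16) + 241 = 119/7.49 × 3.90 + 241 ≈ 302.96 → 303.
AQIs: Kathmandu=78, Bangkok=126, Phoenix=90, Los Angeles=248, Kraków=303. Sum = 78 + 126 + 90 + 248 + 303 = 845.

845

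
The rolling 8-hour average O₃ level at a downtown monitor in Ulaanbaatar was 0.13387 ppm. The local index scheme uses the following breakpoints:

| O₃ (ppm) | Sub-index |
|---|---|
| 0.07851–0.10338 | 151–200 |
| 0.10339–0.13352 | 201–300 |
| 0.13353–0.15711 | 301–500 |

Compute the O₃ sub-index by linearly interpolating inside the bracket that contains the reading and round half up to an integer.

304

O₃: 0.13387 lies in 0.13353–0.15711, so I_lo=301, I_hi=500, C_lo=0.13353, C_hi=0.15711.
(500−301)/(0.15711−0.13353) × (0.13387−0.13353) + 301 = 199/0.02358 × 0.00034 + 301 ≈ 303.87 → 304.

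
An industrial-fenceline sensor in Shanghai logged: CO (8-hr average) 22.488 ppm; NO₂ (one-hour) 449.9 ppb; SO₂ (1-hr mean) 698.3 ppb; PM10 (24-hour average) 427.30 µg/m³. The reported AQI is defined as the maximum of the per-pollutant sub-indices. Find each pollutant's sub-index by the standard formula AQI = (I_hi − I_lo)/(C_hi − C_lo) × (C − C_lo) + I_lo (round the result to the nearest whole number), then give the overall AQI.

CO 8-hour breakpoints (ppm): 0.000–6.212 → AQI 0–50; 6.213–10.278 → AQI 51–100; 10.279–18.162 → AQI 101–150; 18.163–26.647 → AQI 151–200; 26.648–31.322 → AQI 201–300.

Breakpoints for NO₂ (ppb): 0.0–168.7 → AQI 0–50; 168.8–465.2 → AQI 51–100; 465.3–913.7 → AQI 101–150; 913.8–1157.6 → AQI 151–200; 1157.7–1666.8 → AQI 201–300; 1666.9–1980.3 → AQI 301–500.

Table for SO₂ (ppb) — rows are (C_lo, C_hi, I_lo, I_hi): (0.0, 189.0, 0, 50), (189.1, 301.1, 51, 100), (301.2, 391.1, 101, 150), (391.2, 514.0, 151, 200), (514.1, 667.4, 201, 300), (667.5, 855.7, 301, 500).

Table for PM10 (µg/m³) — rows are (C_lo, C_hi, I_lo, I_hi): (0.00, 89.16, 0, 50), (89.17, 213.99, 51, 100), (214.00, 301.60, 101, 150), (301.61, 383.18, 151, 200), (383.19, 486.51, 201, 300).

CO 22.488: bracket 18.163–26.647 → index 151–200; slope 49/8.484, offset 4.325.
AQI = 151 + 49/8.484·4.325 ≈ 175.98 ⇒ 176.
NO₂: row 168.8–465.2 (AQI 51–100). (100−51)·(449.9−168.8)/(465.2−168.8) + 51 = 49·281.1/296.4 + 51 ≈ 97.47 → 97.
SO₂: row 667.5–855.7 (AQI 301–500). (500−301)·(698.3−667.5)/(855.7−667.5) + 301 = 199·30.8/188.2 + 301 ≈ 333.57 → 334.
PM10 427.30: bracket 383.19–486.51 → index 201–300; slope 99/103.32, offset 44.11.
AQI = 201 + 99/103.32·44.11 ≈ 243.27 ⇒ 243.
Sub-indices: CO→176, NO₂→97, SO₂→334, PM10→243. Overall AQI = max = 334; dominant pollutant is SO₂.

334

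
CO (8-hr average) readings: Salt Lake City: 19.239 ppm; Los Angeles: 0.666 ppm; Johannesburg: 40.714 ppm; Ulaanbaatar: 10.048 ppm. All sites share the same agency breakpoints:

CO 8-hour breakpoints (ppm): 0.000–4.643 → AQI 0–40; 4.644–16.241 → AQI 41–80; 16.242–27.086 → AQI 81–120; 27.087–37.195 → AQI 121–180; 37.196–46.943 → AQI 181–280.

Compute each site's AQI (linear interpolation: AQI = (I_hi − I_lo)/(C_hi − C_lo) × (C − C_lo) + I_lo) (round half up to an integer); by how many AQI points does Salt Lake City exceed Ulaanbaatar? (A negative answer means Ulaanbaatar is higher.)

Salt Lake City: row 16.242–27.086 (AQI 81–120). (120−81)·(19.239−16.242)/(27.086−16.242) + 81 = 39·2.997/10.844 + 81 ≈ 91.78 → 92.
Los Angeles: 0.666 lies in 0.000–4.643, so I_lo=0, I_hi=40, C_lo=0.000, C_hi=4.643.
(40−0)/(4.643−0.000) × (0.666−0.000) + 0 = 40/4.643 × 0.666 + 0 ≈ 5.74 → 6.
Johannesburg 40.714: bracket 37.196–46.943 → index 181–280; slope 99/9.747, offset 3.518.
AQI = 181 + 99/9.747·3.518 ≈ 216.73 ⇒ 217.
Ulaanbaatar: 10.048 lies in 4.644–16.241, so I_lo=41, I_hi=80, C_lo=4.644, C_hi=16.241.
(80−41)/(16.241−4.644) × (10.048−4.644) + 41 = 39/11.597 × 5.404 + 41 ≈ 59.17 → 59.
AQIs: Salt Lake City=92, Los Angeles=6, Johannesburg=217, Ulaanbaatar=59. Salt Lake City (92) − Ulaanbaatar (59) = 33.

33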